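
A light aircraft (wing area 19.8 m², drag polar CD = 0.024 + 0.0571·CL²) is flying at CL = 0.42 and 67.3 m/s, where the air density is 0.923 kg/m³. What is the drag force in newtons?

CD = 0.024 + 0.0571 × 0.42² = 0.03407
D = ½ρv²S·CD = ½ × 0.923 × 67.3² × 19.8 × 0.03407 = 1410 N

D = 1410 N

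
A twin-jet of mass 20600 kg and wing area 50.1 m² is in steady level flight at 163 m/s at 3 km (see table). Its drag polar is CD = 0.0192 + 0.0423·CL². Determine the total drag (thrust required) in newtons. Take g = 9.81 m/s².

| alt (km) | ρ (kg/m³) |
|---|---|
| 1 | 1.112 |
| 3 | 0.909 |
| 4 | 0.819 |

D = 14500 N

At 3 km, from the table: ρ = 0.909 kg/m³.
Weight W = mg = 20600 × 9.81 = 2.0209×10^5 N; in level flight L = W.
Dynamic pressure q = 0.5 × 0.909 × 163² = 12080 Pa.
CL = W/(q·S) = 2.0209×10^5 / (12080 × 50.1) = 0.334.
CD = 0.0192 + 0.0423 × 0.334² = 0.02392.
D = q·S·CD = 12080 × 50.1 × 0.02392 = 14470 N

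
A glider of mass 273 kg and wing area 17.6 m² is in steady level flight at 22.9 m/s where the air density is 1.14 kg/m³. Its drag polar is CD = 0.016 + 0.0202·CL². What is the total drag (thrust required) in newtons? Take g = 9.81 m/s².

Weight W = mg = 273 × 9.81 = 2678.1 N; in level flight L = W.
q = ½ρv² = ½ × 1.14 × 22.9² = 298.9 Pa.
Required CL = L/(qS) = 2678.1/(298.9·17.6) = 0.5091.
CD = 0.016 + 0.0202 × 0.5091² = 0.02123.
D = q·S·CD = 298.9 × 17.6 × 0.02123 = 111.7 N

D = 112 N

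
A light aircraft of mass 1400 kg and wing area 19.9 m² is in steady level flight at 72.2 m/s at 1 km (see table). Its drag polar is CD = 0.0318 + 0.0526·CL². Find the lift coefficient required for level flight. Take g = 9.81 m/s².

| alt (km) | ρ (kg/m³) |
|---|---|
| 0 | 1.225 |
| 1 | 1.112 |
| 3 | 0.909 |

At 1 km, from the table: ρ = 1.112 kg/m³.
In steady level flight, lift balances weight: W = mg = 1400 × 9.81 = 13734 N.
q = ½ρv² = ½ × 1.112 × 72.2² = 2898 Pa.
Required CL = L/(qS) = 13734/(2898·19.9) = 0.2381.

CL = 0.238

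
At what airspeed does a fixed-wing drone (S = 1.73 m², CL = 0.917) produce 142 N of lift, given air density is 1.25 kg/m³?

L = ½ρv²S·CL ⇒ v = √(2L/(ρ·S·CL))
v = √(2 × 142 / (1.25 × 1.73 × 0.917)) = √143.2 = 12 m/s

v = 12 m/s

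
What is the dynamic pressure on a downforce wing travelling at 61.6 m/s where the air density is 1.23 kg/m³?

q = 2330 Pa

q = ½ρv² = ½ × 1.23 × 61.6² = 2330 Pa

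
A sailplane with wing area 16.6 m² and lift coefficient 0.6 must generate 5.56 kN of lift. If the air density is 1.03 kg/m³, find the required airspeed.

v = 32.9 m/s

L = ½ρv²S·CL ⇒ v = √(2L/(ρ·S·CL))
v = √(2 × 5560 / (1.03 × 16.6 × 0.6)) = √1084 = 32.9 m/s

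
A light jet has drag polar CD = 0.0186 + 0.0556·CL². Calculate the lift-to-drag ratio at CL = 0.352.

CD = 0.0186 + 0.0556 × 0.352² = 0.02549
L/D = CL/CD = 0.352 / 0.02549 = 13.8

L/D = 13.8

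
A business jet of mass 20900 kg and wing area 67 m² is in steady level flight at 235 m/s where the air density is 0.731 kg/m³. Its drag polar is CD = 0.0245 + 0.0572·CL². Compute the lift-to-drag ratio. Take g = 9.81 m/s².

L/D = 5.87

In steady level flight, lift balances weight: W = mg = 20900 × 9.81 = 2.0503×10^5 N.
q = ½ρv² = ½ × 0.731 × 235² = 20180 Pa.
CL = 2W/(ρv²S) = 2×2.0503×10^5/(0.731×235²×67) = 0.1516.
CD = 0.0245 + 0.0572 × 0.1516² = 0.02581.
L/D = CL/CD = 0.1516 / 0.02581 = 5.87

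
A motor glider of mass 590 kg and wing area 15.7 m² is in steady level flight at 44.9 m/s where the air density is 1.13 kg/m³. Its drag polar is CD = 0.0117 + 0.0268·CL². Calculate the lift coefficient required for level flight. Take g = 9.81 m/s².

CL = 0.324

Weight W = mg = 590 × 9.81 = 5787.9 N; in level flight L = W.
Dynamic pressure q = 0.5 × 1.13 × 44.9² = 1139 Pa.
Required CL = L/(qS) = 5787.9/(1139·15.7) = 0.3237.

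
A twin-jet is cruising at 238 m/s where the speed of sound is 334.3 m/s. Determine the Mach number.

M = 0.712

M = v/a = 238 / 334.3 = 0.712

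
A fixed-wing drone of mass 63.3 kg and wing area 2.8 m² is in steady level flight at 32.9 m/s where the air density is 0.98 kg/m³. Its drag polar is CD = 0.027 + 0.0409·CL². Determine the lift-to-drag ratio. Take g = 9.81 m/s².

L/D = 12.2

Level flight ⇒ L = W = m·g = 63.3 × 9.81 = 620.97 N.
q = ½ρv² = ½ × 0.98 × 32.9² = 530.4 Pa.
Required CL = L/(qS) = 620.97/(530.4·2.8) = 0.4181.
CD = 0.027 + 0.0409 × 0.4181² = 0.03415.
L/D = CL/CD = 0.4181 / 0.03415 = 12.2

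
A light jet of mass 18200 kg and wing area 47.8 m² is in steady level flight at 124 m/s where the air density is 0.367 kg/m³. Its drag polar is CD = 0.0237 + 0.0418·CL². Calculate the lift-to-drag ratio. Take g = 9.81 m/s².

Weight W = mg = 18200 × 9.81 = 1.7854×10^5 N; in level flight L = W.
Dynamic pressure q = 0.5 × 0.367 × 124² = 2821 Pa.
CL = W/(q·S) = 1.7854×10^5 / (2821 × 47.8) = 1.324.
CD = 0.0237 + 0.0418 × 1.324² = 0.09696.
L/D = CL/CD = 1.324 / 0.09696 = 13.7

L/D = 13.7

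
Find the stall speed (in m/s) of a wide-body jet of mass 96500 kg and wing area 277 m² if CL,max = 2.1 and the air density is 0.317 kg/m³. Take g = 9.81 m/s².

V_stall = 101 m/s

Weight W = mg = 96500 × 9.81 = 9.467×10^5 N.
From L = ½ρV²S·CL,max = W: V_stall = √(2W/(ρSCL,max)) = √(2·9.467×10^5/(0.317·277·2.1))
V_stall = √10270 = 101 m/s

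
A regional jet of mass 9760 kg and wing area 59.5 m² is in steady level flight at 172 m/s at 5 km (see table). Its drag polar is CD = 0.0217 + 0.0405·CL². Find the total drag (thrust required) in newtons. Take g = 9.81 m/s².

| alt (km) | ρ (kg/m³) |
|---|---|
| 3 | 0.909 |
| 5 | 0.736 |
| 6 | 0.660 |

At 5 km, from the table: ρ = 0.736 kg/m³.
Weight W = mg = 9760 × 9.81 = 95746 N; in level flight L = W.
q = ½ρv² = ½ × 0.736 × 172² = 10890 Pa.
CL = W/(q·S) = 95746 / (10890 × 59.5) = 0.1478.
CD = 0.0217 + 0.0405 × 0.1478² = 0.02258.
D = q·S·CD = 10890 × 59.5 × 0.02258 = 14630 N

D = 14600 N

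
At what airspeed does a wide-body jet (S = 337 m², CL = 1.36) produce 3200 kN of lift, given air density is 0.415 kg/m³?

v = 183 m/s

L = ½ρv²S·CL ⇒ v = √(2L/(ρ·S·CL))
v = √(2 × 3.2×10^6 / (0.415 × 337 × 1.36)) = √33650 = 183 m/s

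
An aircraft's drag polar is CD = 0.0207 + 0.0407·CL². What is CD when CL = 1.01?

CD = 0.0622

CD = 0.0207 + 0.0407 × 1.01² = 0.0207 + 0.04152 = 0.0622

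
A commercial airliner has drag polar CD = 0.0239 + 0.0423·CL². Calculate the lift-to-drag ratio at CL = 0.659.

CD = 0.0239 + 0.0423 × 0.659² = 0.04227
L/D = CL/CD = 0.659 / 0.04227 = 15.6

L/D = 15.6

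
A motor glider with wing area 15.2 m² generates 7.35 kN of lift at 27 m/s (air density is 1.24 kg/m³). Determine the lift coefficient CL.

From L = ½ρv²S·CL, rearranging gives CL = 2L/(ρv²S).
CL = 2 × 7350 / (1.24 × 27² × 15.2) = 1.07

CL = 1.07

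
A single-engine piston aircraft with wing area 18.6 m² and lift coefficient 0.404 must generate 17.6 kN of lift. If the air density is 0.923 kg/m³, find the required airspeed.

v = 71.2 m/s

L = ½ρv²S·CL ⇒ v = √(2L/(ρ·S·CL))
v = √(2 × 17600 / (0.923 × 18.6 × 0.404)) = √5075 = 71.2 m/s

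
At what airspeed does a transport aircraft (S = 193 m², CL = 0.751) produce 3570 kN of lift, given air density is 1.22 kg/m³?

L = ½ρv²S·CL ⇒ v = √(2L/(ρ·S·CL))
v = √(2 × 3.57×10^6 / (1.22 × 193 × 0.751)) = √40380 = 201 m/s

v = 201 m/s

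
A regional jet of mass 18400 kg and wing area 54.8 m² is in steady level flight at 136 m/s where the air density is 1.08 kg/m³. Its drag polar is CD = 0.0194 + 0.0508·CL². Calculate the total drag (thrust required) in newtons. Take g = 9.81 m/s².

In steady level flight, lift balances weight: W = mg = 18400 × 9.81 = 1.805×10^5 N.
Dynamic pressure q = 0.5 × 1.08 × 136² = 9988 Pa.
CL = W/(q·S) = 1.805×10^5 / (9988 × 54.8) = 0.3298.
CD = 0.0194 + 0.0508 × 0.3298² = 0.02493.
D = q·S·CD = 9988 × 54.8 × 0.02493 = 13640 N

D = 13600 N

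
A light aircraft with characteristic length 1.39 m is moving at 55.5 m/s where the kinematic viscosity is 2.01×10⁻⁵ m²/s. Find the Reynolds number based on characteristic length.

Re = 3.84×10^6

Re = v·c/ν = 55.5 × 1.39 / (2.01×10⁻⁵) = 3.84×10^6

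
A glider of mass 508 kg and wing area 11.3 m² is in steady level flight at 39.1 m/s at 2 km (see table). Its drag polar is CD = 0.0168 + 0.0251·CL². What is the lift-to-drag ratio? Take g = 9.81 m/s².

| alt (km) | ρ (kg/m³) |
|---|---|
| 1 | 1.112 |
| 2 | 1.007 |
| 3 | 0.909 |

At 2 km, from the table: ρ = 1.007 kg/m³.
In steady level flight, lift balances weight: W = mg = 508 × 9.81 = 4983.5 N.
Dynamic pressure q = 0.5 × 1.007 × 39.1² = 769.8 Pa.
CL = 2W/(ρv²S) = 2×4983.5/(1.007×39.1²×11.3) = 0.5729.
CD = 0.0168 + 0.0251 × 0.5729² = 0.02504.
L/D = CL/CD = 0.5729 / 0.02504 = 22.9

L/D = 22.9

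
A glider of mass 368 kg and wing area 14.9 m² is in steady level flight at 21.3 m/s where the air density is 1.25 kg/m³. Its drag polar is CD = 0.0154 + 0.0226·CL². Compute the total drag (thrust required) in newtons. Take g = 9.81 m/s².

In steady level flight, lift balances weight: W = mg = 368 × 9.81 = 3610.1 N.
q = ½ρv² = ½ × 1.25 × 21.3² = 283.6 Pa.
CL = 2W/(ρv²S) = 2×3610.1/(1.25×21.3²×14.9) = 0.8545.
CD = 0.0154 + 0.0226 × 0.8545² = 0.0319.
D = q·S·CD = 283.6 × 14.9 × 0.0319 = 134.8 N

D = 135 N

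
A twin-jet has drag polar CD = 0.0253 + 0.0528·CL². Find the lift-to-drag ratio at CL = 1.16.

L/D = 12

CD = 0.0253 + 0.0528 × 1.16² = 0.09635
L/D = CL/CD = 1.16 / 0.09635 = 12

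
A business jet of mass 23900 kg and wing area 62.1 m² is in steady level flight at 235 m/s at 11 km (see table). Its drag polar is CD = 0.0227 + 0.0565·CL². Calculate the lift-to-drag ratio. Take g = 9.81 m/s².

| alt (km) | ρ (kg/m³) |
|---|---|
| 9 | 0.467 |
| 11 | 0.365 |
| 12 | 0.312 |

L/D = 12.2

At 11 km, from the table: ρ = 0.365 kg/m³.
In steady level flight, lift balances weight: W = mg = 23900 × 9.81 = 2.3446×10^5 N.
q = ½ρv² = ½ × 0.365 × 235² = 10080 Pa.
Required CL = L/(qS) = 2.3446×10^5/(10080·62.1) = 0.3746.
CD = 0.0227 + 0.0565 × 0.3746² = 0.03063.
L/D = CL/CD = 0.3746 / 0.03063 = 12.2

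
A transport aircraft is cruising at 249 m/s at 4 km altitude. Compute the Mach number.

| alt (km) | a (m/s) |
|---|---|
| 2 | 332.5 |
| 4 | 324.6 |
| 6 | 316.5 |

At 4 km, from the table: a = 324.6 m/s.
M = v/a = 249 / 324.6 = 0.767

M = 0.767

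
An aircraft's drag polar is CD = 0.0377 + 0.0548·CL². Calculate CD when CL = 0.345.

CD = 0.0377 + 0.0548 × 0.345² = 0.0377 + 0.006523 = 0.0442

CD = 0.0442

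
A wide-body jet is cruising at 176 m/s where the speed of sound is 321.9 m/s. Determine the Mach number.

M = 0.547

M = v/a = 176 / 321.9 = 0.547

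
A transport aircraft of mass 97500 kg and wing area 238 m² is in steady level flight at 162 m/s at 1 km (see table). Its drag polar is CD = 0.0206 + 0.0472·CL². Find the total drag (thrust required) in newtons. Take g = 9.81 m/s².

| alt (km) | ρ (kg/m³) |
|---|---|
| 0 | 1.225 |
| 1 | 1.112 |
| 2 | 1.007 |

At 1 km, from the table: ρ = 1.112 kg/m³.
Weight W = mg = 97500 × 9.81 = 9.5648×10^5 N; in level flight L = W.
q = ½ρv² = ½ × 1.112 × 162² = 14590 Pa.
CL = W/(q·S) = 9.5648×10^5 / (14590 × 238) = 0.2754.
CD = 0.0206 + 0.0472 × 0.2754² = 0.02418.
D = q·S·CD = 14590 × 238 × 0.02418 = 83970 N

D = 84000 N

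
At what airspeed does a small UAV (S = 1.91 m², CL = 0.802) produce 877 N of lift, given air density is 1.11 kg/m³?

v = 32.1 m/s

L = ½ρv²S·CL ⇒ v = √(2L/(ρ·S·CL))
v = √(2 × 877 / (1.11 × 1.91 × 0.802)) = √1032 = 32.1 m/s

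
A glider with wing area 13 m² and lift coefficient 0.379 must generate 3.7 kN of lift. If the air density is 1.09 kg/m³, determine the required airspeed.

L = ½ρv²S·CL ⇒ v = √(2L/(ρ·S·CL))
v = √(2 × 3700 / (1.09 × 13 × 0.379)) = √1378 = 37.1 m/s

v = 37.1 m/s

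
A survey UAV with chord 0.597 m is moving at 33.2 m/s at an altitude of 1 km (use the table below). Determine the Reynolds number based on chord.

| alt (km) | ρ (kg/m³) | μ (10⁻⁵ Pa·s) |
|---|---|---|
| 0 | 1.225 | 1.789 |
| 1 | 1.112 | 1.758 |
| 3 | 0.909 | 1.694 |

At 1 km, from the table: ρ = 1.112 kg/m³, μ = 1.758×10⁻⁵ Pa·s.
Re = ρ·v·c/μ = 1.112 × 33.2 × 0.597 / (1.758×10⁻⁵) = 1.25×10^6

Re = 1.25×10^6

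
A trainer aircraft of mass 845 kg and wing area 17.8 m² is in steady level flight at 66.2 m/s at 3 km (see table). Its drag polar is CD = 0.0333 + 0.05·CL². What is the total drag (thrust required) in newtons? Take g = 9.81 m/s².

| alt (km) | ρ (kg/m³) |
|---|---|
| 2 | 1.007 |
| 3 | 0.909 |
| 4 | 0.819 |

D = 1280 N

At 3 km, from the table: ρ = 0.909 kg/m³.
Weight W = mg = 845 × 9.81 = 8289.5 N; in level flight L = W.
Dynamic pressure q = 0.5 × 0.909 × 66.2² = 1992 Pa.
CL = 2W/(ρv²S) = 2×8289.5/(0.909×66.2²×17.8) = 0.2338.
CD = 0.0333 + 0.05 × 0.2338² = 0.03603.
D = q·S·CD = 1992 × 17.8 × 0.03603 = 1278 N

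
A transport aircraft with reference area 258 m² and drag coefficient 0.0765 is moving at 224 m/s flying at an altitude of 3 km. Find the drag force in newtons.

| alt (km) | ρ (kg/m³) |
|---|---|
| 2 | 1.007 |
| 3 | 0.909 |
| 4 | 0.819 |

At 3 km, from the table: ρ = 0.909 kg/m³.
Dynamic pressure q = ½ρv² = ½ × 0.909 × 224² = 22800 Pa.
D = q·S·CD = 22800 × 258 × 0.0765 = 4.5×10^5 N ≈ 450 kN

D = 4.5×10^5 N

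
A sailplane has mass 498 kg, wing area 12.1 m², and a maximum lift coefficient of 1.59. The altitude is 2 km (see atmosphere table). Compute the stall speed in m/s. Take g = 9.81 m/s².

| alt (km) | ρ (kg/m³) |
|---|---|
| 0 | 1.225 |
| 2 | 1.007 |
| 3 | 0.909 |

V_stall = 22.5 m/s

At 2 km, from the table: ρ = 1.007 kg/m³.
Stall occurs when L = W at CL,max. W = mg = 498 × 9.81 = 4885 N.
V_stall = √(2W/(ρ·S·CL,max)) = √(2 × 4885 / (1.007 × 12.1 × 1.59))
V_stall = √504.3 = 22.5 m/s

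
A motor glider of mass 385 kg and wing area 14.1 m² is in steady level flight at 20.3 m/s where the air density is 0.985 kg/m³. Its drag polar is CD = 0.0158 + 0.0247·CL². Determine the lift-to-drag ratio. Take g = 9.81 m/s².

Weight W = mg = 385 × 9.81 = 3776.9 N; in level flight L = W.
Dynamic pressure q = 0.5 × 0.985 × 20.3² = 203 Pa.
CL = 2W/(ρv²S) = 2×3776.9/(0.985×20.3²×14.1) = 1.32.
CD = 0.0158 + 0.0247 × 1.32² = 0.05883.
L/D = CL/CD = 1.32 / 0.05883 = 22.4

L/D = 22.4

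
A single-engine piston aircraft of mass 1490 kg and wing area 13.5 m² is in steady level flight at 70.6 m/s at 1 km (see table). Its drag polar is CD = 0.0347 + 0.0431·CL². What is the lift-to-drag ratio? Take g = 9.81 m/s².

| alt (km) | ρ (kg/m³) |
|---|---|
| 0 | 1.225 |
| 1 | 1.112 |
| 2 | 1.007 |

At 1 km, from the table: ρ = 1.112 kg/m³.
In steady level flight, lift balances weight: W = mg = 1490 × 9.81 = 14617 N.
Dynamic pressure q = 0.5 × 1.112 × 70.6² = 2771 Pa.
CL = W/(q·S) = 14617 / (2771 × 13.5) = 0.3907.
CD = 0.0347 + 0.0431 × 0.3907² = 0.04128.
L/D = CL/CD = 0.3907 / 0.04128 = 9.46

L/D = 9.46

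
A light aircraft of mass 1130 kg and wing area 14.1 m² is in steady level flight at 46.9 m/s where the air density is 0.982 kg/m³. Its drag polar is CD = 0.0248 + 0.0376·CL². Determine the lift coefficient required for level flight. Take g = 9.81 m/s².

CL = 0.728

In steady level flight, lift balances weight: W = mg = 1130 × 9.81 = 11085 N.
Dynamic pressure q = 0.5 × 0.982 × 46.9² = 1080 Pa.
CL = W/(q·S) = 11085 / (1080 × 14.1) = 0.7279.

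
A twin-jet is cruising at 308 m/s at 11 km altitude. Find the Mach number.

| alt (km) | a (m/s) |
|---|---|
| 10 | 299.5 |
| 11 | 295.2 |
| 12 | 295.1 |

M = 1.04

At 11 km, from the table: a = 295.2 m/s.
M = v/a = 308 / 295.2 = 1.04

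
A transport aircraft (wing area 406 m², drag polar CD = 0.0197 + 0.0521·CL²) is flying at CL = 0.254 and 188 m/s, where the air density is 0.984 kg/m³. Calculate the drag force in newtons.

D = 1.63×10^5 N

CD = 0.0197 + 0.0521 × 0.254² = 0.02306
D = ½ρv²S·CD = ½ × 0.984 × 188² × 406 × 0.02306 = 1.63×10^5 N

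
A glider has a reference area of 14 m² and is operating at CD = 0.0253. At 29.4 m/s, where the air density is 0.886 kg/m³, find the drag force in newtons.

D = 136 N

Dynamic pressure q = ½ρv² = ½ × 0.886 × 29.4² = 382.9 Pa.
D = q·S·CD = 382.9 × 14 × 0.0253 = 136 N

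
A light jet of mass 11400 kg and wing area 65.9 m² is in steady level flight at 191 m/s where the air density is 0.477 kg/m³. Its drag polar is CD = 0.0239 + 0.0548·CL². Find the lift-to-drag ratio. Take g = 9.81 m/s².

Weight W = mg = 11400 × 9.81 = 1.1183×10^5 N; in level flight L = W.
q = ½ρv² = ½ × 0.477 × 191² = 8701 Pa.
CL = 2W/(ρv²S) = 2×1.1183×10^5/(0.477×191²×65.9) = 0.195.
CD = 0.0239 + 0.0548 × 0.195² = 0.02598.
L/D = CL/CD = 0.195 / 0.02598 = 7.51

L/D = 7.51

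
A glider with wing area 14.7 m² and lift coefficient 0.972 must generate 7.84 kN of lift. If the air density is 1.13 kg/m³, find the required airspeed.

L = ½ρv²S·CL ⇒ v = √(2L/(ρ·S·CL))
v = √(2 × 7840 / (1.13 × 14.7 × 0.972)) = √971.1 = 31.2 m/s

v = 31.2 m/s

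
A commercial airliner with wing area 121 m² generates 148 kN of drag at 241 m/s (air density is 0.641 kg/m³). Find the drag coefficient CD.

CD = 0.0657

From D = ½ρv²S·CD, rearranging gives CD = 2D/(ρv²S).
CD = 2 × 1.48×10^5 / (0.641 × 241² × 121) = 0.0657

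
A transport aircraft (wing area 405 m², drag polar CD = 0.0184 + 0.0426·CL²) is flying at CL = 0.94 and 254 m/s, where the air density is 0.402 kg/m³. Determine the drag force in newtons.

CD = 0.0184 + 0.0426 × 0.94² = 0.05604
D = ½ρv²S·CD = ½ × 0.402 × 254² × 405 × 0.05604 = 2.94×10^5 N

D = 2.94×10^5 N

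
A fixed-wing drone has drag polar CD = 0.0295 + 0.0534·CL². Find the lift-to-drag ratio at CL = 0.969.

CD = 0.0295 + 0.0534 × 0.969² = 0.07964
L/D = CL/CD = 0.969 / 0.07964 = 12.2

L/D = 12.2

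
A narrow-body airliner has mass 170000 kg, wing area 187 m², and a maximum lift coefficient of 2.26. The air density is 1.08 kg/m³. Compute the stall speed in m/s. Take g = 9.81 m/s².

At stall, lift equals weight: L = W = m·g = 170000 × 9.81 = 1.668×10^6 N.
From L = ½ρV²S·CL,max = W: V_stall = √(2W/(ρSCL,max)) = √(2·1.668×10^6/(1.08·187·2.26))
V_stall = √7308 = 85.5 m/s

V_stall = 85.5 m/s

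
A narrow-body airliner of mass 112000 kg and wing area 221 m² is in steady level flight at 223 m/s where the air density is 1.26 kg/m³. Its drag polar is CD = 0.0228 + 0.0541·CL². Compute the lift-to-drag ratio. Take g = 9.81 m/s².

In steady level flight, lift balances weight: W = mg = 112000 × 9.81 = 1.0987×10^6 N.
q = ½ρv² = ½ × 1.26 × 223² = 31330 Pa.
CL = W/(q·S) = 1.0987×10^6 / (31330 × 221) = 0.1587.
CD = 0.0228 + 0.0541 × 0.1587² = 0.02416.
L/D = CL/CD = 0.1587 / 0.02416 = 6.57

L/D = 6.57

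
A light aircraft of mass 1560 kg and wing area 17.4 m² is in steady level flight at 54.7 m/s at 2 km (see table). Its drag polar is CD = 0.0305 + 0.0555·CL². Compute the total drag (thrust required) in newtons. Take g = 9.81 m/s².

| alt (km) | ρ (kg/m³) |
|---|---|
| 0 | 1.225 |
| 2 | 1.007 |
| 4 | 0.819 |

D = 1300 N

At 2 km, from the table: ρ = 1.007 kg/m³.
In steady level flight, lift balances weight: W = mg = 1560 × 9.81 = 15304 N.
Dynamic pressure q = 0.5 × 1.007 × 54.7² = 1507 Pa.
CL = W/(q·S) = 15304 / (1507 × 17.4) = 0.5838.
CD = 0.0305 + 0.0555 × 0.5838² = 0.04942.
D = q·S·CD = 1507 × 17.4 × 0.04942 = 1295 N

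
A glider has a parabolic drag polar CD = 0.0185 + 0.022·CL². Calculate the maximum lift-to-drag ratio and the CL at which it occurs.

For CD = CD0 + K·CL², (L/D)max occurs at CL* = √(CD0/K) and equals 1/(2√(K·CD0)).
(L/D)max = 1/(2√(0.022 × 0.0185)) = 1/(2 × 0.02017) = 24.8
CL* = √(0.0185/0.022) = 0.917

(L/D)max = 24.8, at CL = 0.917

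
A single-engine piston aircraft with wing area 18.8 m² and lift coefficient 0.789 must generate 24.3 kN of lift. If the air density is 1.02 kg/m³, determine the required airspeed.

L = ½ρv²S·CL ⇒ v = √(2L/(ρ·S·CL))
v = √(2 × 24300 / (1.02 × 18.8 × 0.789)) = √3212 = 56.7 m/s

v = 56.7 m/s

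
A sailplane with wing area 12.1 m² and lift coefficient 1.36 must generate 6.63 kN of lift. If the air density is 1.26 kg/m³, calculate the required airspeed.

v = 25.3 m/s

L = ½ρv²S·CL ⇒ v = √(2L/(ρ·S·CL))
v = √(2 × 6630 / (1.26 × 12.1 × 1.36)) = √639.5 = 25.3 m/s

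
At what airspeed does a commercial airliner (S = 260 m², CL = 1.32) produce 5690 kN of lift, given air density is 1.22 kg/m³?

v = 165 m/s

L = ½ρv²S·CL ⇒ v = √(2L/(ρ·S·CL))
v = √(2 × 5.69×10^6 / (1.22 × 260 × 1.32)) = √27180 = 165 m/s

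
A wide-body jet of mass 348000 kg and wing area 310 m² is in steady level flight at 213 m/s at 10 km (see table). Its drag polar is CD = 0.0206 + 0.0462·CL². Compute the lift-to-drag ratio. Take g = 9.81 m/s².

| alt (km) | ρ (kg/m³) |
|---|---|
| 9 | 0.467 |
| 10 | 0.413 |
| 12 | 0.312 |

L/D = 13.9

At 10 km, from the table: ρ = 0.413 kg/m³.
Level flight ⇒ L = W = m·g = 348000 × 9.81 = 3.4139×10^6 N.
q = ½ρv² = ½ × 0.413 × 213² = 9369 Pa.
Required CL = L/(qS) = 3.4139×10^6/(9369·310) = 1.175.
CD = 0.0206 + 0.0462 × 1.175² = 0.08443.
L/D = CL/CD = 1.175 / 0.08443 = 13.9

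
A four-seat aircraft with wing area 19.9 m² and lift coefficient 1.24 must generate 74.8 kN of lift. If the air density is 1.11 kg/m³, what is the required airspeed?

v = 73.9 m/s

L = ½ρv²S·CL ⇒ v = √(2L/(ρ·S·CL))
v = √(2 × 74800 / (1.11 × 19.9 × 1.24)) = √5462 = 73.9 m/s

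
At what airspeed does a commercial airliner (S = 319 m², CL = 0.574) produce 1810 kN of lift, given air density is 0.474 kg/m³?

v = 204 m/s

L = ½ρv²S·CL ⇒ v = √(2L/(ρ·S·CL))
v = √(2 × 1.81×10^6 / (0.474 × 319 × 0.574)) = √41710 = 204 m/s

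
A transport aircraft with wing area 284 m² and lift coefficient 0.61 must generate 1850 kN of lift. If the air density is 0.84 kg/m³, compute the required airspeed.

L = ½ρv²S·CL ⇒ v = √(2L/(ρ·S·CL))
v = √(2 × 1.85×10^6 / (0.84 × 284 × 0.61)) = √25430 = 159 m/s

v = 159 m/s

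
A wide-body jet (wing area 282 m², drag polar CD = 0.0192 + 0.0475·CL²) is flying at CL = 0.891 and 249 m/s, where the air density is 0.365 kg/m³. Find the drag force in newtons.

CD = 0.0192 + 0.0475 × 0.891² = 0.05691
D = ½ρv²S·CD = ½ × 0.365 × 249² × 282 × 0.05691 = 1.82×10^5 N

D = 1.82×10^5 N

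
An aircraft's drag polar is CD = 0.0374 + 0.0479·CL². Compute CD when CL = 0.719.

CD = 0.0374 + 0.0479 × 0.719² = 0.0374 + 0.02476 = 0.0622

CD = 0.0622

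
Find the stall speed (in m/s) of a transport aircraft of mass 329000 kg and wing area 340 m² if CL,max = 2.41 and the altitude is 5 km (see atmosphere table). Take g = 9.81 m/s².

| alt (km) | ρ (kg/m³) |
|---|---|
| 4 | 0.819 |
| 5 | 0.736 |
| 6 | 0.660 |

At 5 km, from the table: ρ = 0.736 kg/m³.
Weight W = mg = 329000 × 9.81 = 3.227×10^6 N.
From L = ½ρV²S·CL,max = W: V_stall = √(2W/(ρSCL,max)) = √(2·3.227×10^6/(0.736·340·2.41))
V_stall = √10700 = 103 m/s

V_stall = 103 m/s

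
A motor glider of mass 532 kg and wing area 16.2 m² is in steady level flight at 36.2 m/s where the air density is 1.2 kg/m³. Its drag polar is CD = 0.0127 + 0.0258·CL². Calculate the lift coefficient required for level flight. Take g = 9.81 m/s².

Level flight ⇒ L = W = m·g = 532 × 9.81 = 5218.9 N.
Dynamic pressure q = 0.5 × 1.2 × 36.2² = 786.3 Pa.
Required CL = L/(qS) = 5218.9/(786.3·16.2) = 0.4097.

CL = 0.41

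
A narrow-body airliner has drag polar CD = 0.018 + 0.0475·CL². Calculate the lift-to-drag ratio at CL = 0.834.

L/D = 16.3

CD = 0.018 + 0.0475 × 0.834² = 0.05104
L/D = CL/CD = 0.834 / 0.05104 = 16.3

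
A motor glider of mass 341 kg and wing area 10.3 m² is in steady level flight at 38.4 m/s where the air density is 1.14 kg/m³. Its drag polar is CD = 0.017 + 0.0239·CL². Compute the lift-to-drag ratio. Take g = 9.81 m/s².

Weight W = mg = 341 × 9.81 = 3345.2 N; in level flight L = W.
Dynamic pressure q = 0.5 × 1.14 × 38.4² = 840.5 Pa.
CL = 2W/(ρv²S) = 2×3345.2/(1.14×38.4²×10.3) = 0.3864.
CD = 0.017 + 0.0239 × 0.3864² = 0.02057.
L/D = CL/CD = 0.3864 / 0.02057 = 18.8

L/D = 18.8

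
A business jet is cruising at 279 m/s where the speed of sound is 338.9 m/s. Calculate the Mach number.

M = v/a = 279 / 338.9 = 0.823

M = 0.823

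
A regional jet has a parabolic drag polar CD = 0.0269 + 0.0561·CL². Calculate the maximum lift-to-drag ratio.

(L/D)max = 12.9

For CD = CD0 + K·CL², (L/D)max occurs at CL* = √(CD0/K) and equals 1/(2√(K·CD0)).
(L/D)max = 1/(2√(0.0561 × 0.0269)) = 1/(2 × 0.03885) = 12.9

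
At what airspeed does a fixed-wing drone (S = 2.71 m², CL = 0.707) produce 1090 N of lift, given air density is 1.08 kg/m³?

L = ½ρv²S·CL ⇒ v = √(2L/(ρ·S·CL))
v = √(2 × 1090 / (1.08 × 2.71 × 0.707)) = √1054 = 32.5 m/s

v = 32.5 m/s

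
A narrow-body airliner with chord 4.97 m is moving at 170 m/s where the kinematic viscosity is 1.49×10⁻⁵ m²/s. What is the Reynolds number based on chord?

Re = 5.67×10^7

Re = v·c/ν = 170 × 4.97 / (1.49×10⁻⁵) = 5.67×10^7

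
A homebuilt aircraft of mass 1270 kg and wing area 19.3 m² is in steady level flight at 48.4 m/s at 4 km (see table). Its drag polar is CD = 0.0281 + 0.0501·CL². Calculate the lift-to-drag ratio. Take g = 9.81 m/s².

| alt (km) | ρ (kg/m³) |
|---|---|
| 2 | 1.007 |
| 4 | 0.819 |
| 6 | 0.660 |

At 4 km, from the table: ρ = 0.819 kg/m³.
Level flight ⇒ L = W = m·g = 1270 × 9.81 = 12459 N.
Dynamic pressure q = 0.5 × 0.819 × 48.4² = 959.3 Pa.
Required CL = L/(qS) = 12459/(959.3·19.3) = 0.6729.
CD = 0.0281 + 0.0501 × 0.6729² = 0.05079.
L/D = CL/CD = 0.6729 / 0.05079 = 13.3

L/D = 13.3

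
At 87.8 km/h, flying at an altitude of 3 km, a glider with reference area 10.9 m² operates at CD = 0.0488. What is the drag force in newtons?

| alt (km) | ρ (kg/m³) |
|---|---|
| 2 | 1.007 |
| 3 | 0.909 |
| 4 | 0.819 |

D = 144 N

At 3 km, from the table: ρ = 0.909 kg/m³.
Convert speed: v = 87.8 km/h ÷ 3.6 = 24.39 m/s.
D = ½ρv²S·CD = ½ × 0.909 × 24.39² × 10.9 × 0.0488 = 144 N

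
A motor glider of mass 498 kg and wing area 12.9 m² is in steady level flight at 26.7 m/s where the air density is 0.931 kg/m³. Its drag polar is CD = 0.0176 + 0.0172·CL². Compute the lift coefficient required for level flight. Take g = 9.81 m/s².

Weight W = mg = 498 × 9.81 = 4885.4 N; in level flight L = W.
Dynamic pressure q = 0.5 × 0.931 × 26.7² = 331.9 Pa.
CL = 2W/(ρv²S) = 2×4885.4/(0.931×26.7²×12.9) = 1.141.

CL = 1.14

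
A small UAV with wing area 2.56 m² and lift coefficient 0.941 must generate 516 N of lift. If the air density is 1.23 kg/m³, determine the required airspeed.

v = 18.7 m/s

L = ½ρv²S·CL ⇒ v = √(2L/(ρ·S·CL))
v = √(2 × 516 / (1.23 × 2.56 × 0.941)) = √348.3 = 18.7 m/s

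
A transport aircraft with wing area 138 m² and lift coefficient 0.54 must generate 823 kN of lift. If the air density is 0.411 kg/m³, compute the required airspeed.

L = ½ρv²S·CL ⇒ v = √(2L/(ρ·S·CL))
v = √(2 × 8.23×10^5 / (0.411 × 138 × 0.54)) = √53740 = 232 m/s

v = 232 m/s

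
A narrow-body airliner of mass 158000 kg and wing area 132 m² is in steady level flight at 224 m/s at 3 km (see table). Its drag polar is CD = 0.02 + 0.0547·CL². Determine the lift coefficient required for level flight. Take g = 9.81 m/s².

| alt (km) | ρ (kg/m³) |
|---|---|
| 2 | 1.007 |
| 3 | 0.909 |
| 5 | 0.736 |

At 3 km, from the table: ρ = 0.909 kg/m³.
Level flight ⇒ L = W = m·g = 158000 × 9.81 = 1.55×10^6 N.
Dynamic pressure q = 0.5 × 0.909 × 224² = 22800 Pa.
Required CL = L/(qS) = 1.55×10^6/(22800·132) = 0.5149.

CL = 0.515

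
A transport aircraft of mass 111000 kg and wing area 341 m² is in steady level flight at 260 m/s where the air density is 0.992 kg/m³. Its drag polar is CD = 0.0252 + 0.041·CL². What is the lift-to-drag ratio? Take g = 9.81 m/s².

In steady level flight, lift balances weight: W = mg = 111000 × 9.81 = 1.0889×10^6 N.
Dynamic pressure q = 0.5 × 0.992 × 260² = 33530 Pa.
Required CL = L/(qS) = 1.0889×10^6/(33530·341) = 0.09524.
CD = 0.0252 + 0.041 × 0.09524² = 0.02557.
L/D = CL/CD = 0.09524 / 0.02557 = 3.72

L/D = 3.72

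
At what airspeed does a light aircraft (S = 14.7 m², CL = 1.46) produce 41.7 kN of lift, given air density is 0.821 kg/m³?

v = 68.8 m/s

L = ½ρv²S·CL ⇒ v = √(2L/(ρ·S·CL))
v = √(2 × 41700 / (0.821 × 14.7 × 1.46)) = √4733 = 68.8 m/s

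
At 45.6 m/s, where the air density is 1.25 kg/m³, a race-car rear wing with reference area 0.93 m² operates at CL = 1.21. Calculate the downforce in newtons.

L = ½ρv²S·CL = ½ × 1.25 × 45.6² × 0.93 × 1.21 = 1460 N

L = 1460 N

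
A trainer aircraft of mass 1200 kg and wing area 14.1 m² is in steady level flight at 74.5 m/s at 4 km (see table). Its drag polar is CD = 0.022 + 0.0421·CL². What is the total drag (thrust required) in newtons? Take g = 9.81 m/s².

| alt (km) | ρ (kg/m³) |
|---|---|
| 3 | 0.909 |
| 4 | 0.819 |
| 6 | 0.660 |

At 4 km, from the table: ρ = 0.819 kg/m³.
In steady level flight, lift balances weight: W = mg = 1200 × 9.81 = 11772 N.
Dynamic pressure q = 0.5 × 0.819 × 74.5² = 2273 Pa.
Required CL = L/(qS) = 11772/(2273·14.1) = 0.3673.
CD = 0.022 + 0.0421 × 0.3673² = 0.02768.
D = q·S·CD = 2273 × 14.1 × 0.02768 = 887.1 N

D = 887 N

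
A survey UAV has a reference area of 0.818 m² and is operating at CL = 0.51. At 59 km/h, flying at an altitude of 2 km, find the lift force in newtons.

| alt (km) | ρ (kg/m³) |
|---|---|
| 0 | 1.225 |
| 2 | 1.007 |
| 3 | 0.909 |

At 2 km, from the table: ρ = 1.007 kg/m³.
Convert speed: v = 59 km/h ÷ 3.6 = 16.39 m/s.
Dynamic pressure q = ½ρv² = ½ × 1.007 × 16.39² = 135.2 Pa.
L = q·S·CL = 135.2 × 0.818 × 0.51 = 56.4 N

L = 56.4 N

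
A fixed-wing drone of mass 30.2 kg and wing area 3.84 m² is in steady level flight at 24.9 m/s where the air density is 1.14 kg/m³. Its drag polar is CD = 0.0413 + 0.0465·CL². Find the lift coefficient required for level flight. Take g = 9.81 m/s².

CL = 0.218

Level flight ⇒ L = W = m·g = 30.2 × 9.81 = 296.26 N.
q = ½ρv² = ½ × 1.14 × 24.9² = 353.4 Pa.
Required CL = L/(qS) = 296.26/(353.4·3.84) = 0.2183.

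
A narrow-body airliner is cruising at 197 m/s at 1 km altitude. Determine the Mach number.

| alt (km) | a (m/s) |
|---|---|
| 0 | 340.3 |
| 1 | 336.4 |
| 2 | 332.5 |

At 1 km, from the table: a = 336.4 m/s.
M = v/a = 197 / 336.4 = 0.586

M = 0.586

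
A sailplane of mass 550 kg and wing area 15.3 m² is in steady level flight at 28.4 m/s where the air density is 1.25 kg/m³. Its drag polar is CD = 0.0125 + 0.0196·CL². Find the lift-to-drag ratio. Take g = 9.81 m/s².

In steady level flight, lift balances weight: W = mg = 550 × 9.81 = 5395.5 N.
Dynamic pressure q = 0.5 × 1.25 × 28.4² = 504.1 Pa.
Required CL = L/(qS) = 5395.5/(504.1·15.3) = 0.6996.
CD = 0.0125 + 0.0196 × 0.6996² = 0.02209.
L/D = CL/CD = 0.6996 / 0.02209 = 31.7

L/D = 31.7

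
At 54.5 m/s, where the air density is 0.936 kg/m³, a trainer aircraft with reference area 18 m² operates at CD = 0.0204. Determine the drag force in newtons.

D = 510 N

D = ½ρv²S·CD = ½ × 0.936 × 54.5² × 18 × 0.0204 = 510 N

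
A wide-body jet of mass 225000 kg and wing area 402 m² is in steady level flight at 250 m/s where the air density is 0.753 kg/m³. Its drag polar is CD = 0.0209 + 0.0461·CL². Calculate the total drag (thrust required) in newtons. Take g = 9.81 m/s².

In steady level flight, lift balances weight: W = mg = 225000 × 9.81 = 2.2072×10^6 N.
Dynamic pressure q = 0.5 × 0.753 × 250² = 23530 Pa.
CL = 2W/(ρv²S) = 2×2.2072×10^6/(0.753×250²×402) = 0.2333.
CD = 0.0209 + 0.0461 × 0.2333² = 0.02341.
D = q·S·CD = 23530 × 402 × 0.02341 = 2.214×10^5 N

D = 2.21×10^5 N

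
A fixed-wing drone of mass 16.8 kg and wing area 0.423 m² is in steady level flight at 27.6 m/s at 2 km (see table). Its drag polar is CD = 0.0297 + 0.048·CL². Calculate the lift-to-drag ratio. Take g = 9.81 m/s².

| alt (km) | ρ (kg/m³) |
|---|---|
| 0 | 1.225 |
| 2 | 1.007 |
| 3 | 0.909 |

At 2 km, from the table: ρ = 1.007 kg/m³.
In steady level flight, lift balances weight: W = mg = 16.8 × 9.81 = 164.81 N.
q = ½ρv² = ½ × 1.007 × 27.6² = 383.5 Pa.
Required CL = L/(qS) = 164.81/(383.5·0.423) = 1.016.
CD = 0.0297 + 0.048 × 1.016² = 0.07923.
L/D = CL/CD = 1.016 / 0.07923 = 12.8

L/D = 12.8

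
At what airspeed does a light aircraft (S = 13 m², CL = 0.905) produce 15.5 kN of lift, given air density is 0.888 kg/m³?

L = ½ρv²S·CL ⇒ v = √(2L/(ρ·S·CL))
v = √(2 × 15500 / (0.888 × 13 × 0.905)) = √2967 = 54.5 m/s

v = 54.5 m/s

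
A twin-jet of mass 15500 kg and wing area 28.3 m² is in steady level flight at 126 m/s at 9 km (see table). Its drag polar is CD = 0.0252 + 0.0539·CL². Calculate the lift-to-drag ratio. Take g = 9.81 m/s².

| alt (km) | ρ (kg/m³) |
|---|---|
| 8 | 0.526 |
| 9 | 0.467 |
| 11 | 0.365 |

At 9 km, from the table: ρ = 0.467 kg/m³.
Level flight ⇒ L = W = m·g = 15500 × 9.81 = 1.5206×10^5 N.
Dynamic pressure q = 0.5 × 0.467 × 126² = 3707 Pa.
Required CL = L/(qS) = 1.5206×10^5/(3707·28.3) = 1.449.
CD = 0.0252 + 0.0539 × 1.449² = 0.1384.
L/D = CL/CD = 1.449 / 0.1384 = 10.5

L/D = 10.5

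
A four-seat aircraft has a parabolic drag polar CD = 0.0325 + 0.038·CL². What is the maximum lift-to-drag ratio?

(L/D)max = 14.2

For CD = CD0 + K·CL², (L/D)max occurs at CL* = √(CD0/K) and equals 1/(2√(K·CD0)).
(L/D)max = 1/(2√(0.038 × 0.0325)) = 1/(2 × 0.03514) = 14.2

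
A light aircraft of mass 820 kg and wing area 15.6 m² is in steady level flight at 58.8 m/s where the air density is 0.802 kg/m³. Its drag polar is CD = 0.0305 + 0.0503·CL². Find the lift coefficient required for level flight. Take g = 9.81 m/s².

Weight W = mg = 820 × 9.81 = 8044.2 N; in level flight L = W.
Dynamic pressure q = 0.5 × 0.802 × 58.8² = 1386 Pa.
CL = 2W/(ρv²S) = 2×8044.2/(0.802×58.8²×15.6) = 0.3719.

CL = 0.372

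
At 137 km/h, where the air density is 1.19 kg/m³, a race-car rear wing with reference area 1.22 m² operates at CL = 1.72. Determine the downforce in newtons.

L = 1810 N

Convert speed: v = 137 km/h ÷ 3.6 = 38.06 m/s.
Dynamic pressure q = ½ρv² = ½ × 1.19 × 38.06² = 861.7 Pa.
L = q·S·CL = 861.7 × 1.22 × 1.72 = 1810 N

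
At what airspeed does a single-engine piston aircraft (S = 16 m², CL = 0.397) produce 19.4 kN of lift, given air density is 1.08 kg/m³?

L = ½ρv²S·CL ⇒ v = √(2L/(ρ·S·CL))
v = √(2 × 19400 / (1.08 × 16 × 0.397)) = √5656 = 75.2 m/s

v = 75.2 m/s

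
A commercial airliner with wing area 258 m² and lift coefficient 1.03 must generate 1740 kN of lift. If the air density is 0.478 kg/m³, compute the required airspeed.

L = ½ρv²S·CL ⇒ v = √(2L/(ρ·S·CL))
v = √(2 × 1.74×10^6 / (0.478 × 258 × 1.03)) = √27400 = 166 m/s

v = 166 m/s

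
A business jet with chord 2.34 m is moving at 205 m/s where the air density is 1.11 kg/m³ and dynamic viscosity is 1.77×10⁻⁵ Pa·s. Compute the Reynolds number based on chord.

Re = 3.01×10^7

Re = ρ·v·c/μ = 1.11 × 205 × 2.34 / (1.77×10⁻⁵) = 3.01×10^7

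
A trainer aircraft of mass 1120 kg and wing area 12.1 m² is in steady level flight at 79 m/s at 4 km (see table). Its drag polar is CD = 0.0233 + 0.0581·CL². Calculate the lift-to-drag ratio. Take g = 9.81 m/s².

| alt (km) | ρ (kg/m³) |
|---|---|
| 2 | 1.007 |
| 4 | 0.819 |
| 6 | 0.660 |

At 4 km, from the table: ρ = 0.819 kg/m³.
Level flight ⇒ L = W = m·g = 1120 × 9.81 = 10987 N.
q = ½ρv² = ½ × 0.819 × 79² = 2556 Pa.
Required CL = L/(qS) = 10987/(2556·12.1) = 0.3553.
CD = 0.0233 + 0.0581 × 0.3553² = 0.03063.
L/D = CL/CD = 0.3553 / 0.03063 = 11.6

L/D = 11.6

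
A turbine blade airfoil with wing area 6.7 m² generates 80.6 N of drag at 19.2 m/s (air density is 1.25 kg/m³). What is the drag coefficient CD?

CD = 0.0522

From D = ½ρv²S·CD, rearranging gives CD = 2D/(ρv²S).
CD = 2 × 80.6 / (1.25 × 19.2² × 6.7) = 0.0522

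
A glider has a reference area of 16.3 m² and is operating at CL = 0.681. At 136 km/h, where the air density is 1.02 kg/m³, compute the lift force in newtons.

Convert speed: v = 136 km/h ÷ 3.6 = 37.78 m/s.
L = ½ρv²S·CL = ½ × 1.02 × 37.78² × 16.3 × 0.681 = 8080 N ≈ 8.08 kN

L = 8080 N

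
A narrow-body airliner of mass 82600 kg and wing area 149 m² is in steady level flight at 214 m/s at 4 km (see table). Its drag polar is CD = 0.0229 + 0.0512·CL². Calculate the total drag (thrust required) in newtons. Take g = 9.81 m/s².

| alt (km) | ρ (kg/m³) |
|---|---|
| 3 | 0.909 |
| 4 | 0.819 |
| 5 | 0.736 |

D = 76000 N

At 4 km, from the table: ρ = 0.819 kg/m³.
In steady level flight, lift balances weight: W = mg = 82600 × 9.81 = 8.1031×10^5 N.
q = ½ρv² = ½ × 0.819 × 214² = 18750 Pa.
CL = 2W/(ρv²S) = 2×8.1031×10^5/(0.819×214²×149) = 0.29.
CD = 0.0229 + 0.0512 × 0.29² = 0.02721.
D = q·S·CD = 18750 × 149 × 0.02721 = 76020 N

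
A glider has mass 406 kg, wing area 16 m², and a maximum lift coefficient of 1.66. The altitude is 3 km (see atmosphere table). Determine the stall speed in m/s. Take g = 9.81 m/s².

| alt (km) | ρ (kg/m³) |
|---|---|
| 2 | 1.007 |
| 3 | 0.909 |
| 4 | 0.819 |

V_stall = 18.2 m/s

At 3 km, from the table: ρ = 0.909 kg/m³.
Stall occurs when L = W at CL,max. W = mg = 406 × 9.81 = 3983 N.
From L = ½ρV²S·CL,max = W: V_stall = √(2W/(ρSCL,max)) = √(2·3983/(0.909·16·1.66))
V_stall = √329.9 = 18.2 m/s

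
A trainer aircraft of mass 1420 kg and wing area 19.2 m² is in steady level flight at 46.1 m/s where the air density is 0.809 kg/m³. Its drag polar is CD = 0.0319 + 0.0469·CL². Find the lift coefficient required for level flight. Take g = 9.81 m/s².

Weight W = mg = 1420 × 9.81 = 13930 N; in level flight L = W.
Dynamic pressure q = 0.5 × 0.809 × 46.1² = 859.6 Pa.
Required CL = L/(qS) = 13930/(859.6·19.2) = 0.844.

CL = 0.844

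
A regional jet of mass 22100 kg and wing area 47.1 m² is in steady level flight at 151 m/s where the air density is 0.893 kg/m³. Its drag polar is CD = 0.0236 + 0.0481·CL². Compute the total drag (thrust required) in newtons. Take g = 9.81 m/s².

Weight W = mg = 22100 × 9.81 = 2.168×10^5 N; in level flight L = W.
q = ½ρv² = ½ × 0.893 × 151² = 10180 Pa.
CL = 2W/(ρv²S) = 2×2.168×10^5/(0.893×151²×47.1) = 0.4521.
CD = 0.0236 + 0.0481 × 0.4521² = 0.03343.
D = q·S·CD = 10180 × 47.1 × 0.03343 = 16030 N

D = 16000 N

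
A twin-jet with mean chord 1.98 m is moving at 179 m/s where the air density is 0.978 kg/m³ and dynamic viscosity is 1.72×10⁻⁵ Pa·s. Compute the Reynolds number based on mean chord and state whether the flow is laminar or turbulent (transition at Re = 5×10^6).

Re = 2.02×10^7 (turbulent)

Re = ρ·v·c/μ = 0.978 × 179 × 1.98 / (1.72×10⁻⁵) = 2.02×10^7
Since 2.02×10^7 > 5×10^6, the flow is turbulent.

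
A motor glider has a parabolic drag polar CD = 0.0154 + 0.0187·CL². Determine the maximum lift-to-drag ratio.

For CD = CD0 + K·CL², (L/D)max occurs at CL* = √(CD0/K) and equals 1/(2√(K·CD0)).
(L/D)max = 1/(2√(0.0187 × 0.0154)) = 1/(2 × 0.01697) = 29.5

(L/D)max = 29.5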